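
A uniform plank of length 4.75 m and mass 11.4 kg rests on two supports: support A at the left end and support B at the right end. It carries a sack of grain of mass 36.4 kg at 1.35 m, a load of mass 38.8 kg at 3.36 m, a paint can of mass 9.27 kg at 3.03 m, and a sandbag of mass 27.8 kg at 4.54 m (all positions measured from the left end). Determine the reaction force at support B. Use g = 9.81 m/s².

Take moments about support A.
Beam weight: 11.4 × 9.81 = 111.8 N down at 2.375 m → arm 2.375 m, τ = 111.8 × 2.375 = 265.5 N·m clockwise.
Sack of grain: 36.4 × 9.81 = 357.1 N down at 1.35 m → arm 1.35 m, τ = 357.1 × 1.35 = 482.1 N·m clockwise.
Load: 38.8 × 9.81 = 380.6 N down at 3.36 m → arm 3.36 m, τ = 380.6 × 3.36 = 1279 N·m clockwise.
Paint can: 9.27 × 9.81 = 90.94 N down at 3.03 m → arm 3.03 m, τ = 90.94 × 3.03 = 275.5 N·m clockwise.
Sandbag: 27.8 × 9.81 = 272.7 N down at 4.54 m → arm 4.54 m, τ = 272.7 × 4.54 = 1238 N·m clockwise.
Net load moment about support A = 3540 N·m clockwise.
Reaction R at support B is upward at 4.75 m, arm 4.75 m → moment R × 4.75 counterclockwise.
For rotational equilibrium, R × 4.75 = 3540, so R = 745 N.

R_B ≈ 745 N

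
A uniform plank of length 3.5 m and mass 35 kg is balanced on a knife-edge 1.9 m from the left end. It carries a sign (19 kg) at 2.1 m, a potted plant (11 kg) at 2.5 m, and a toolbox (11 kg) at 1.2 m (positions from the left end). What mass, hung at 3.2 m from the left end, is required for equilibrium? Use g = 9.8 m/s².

m ≈ 1.96 kg

About the knife-edge (at 1.9 m from the left end):
Beam weight: 35 × 9.8 = 343 N down at 1.75 m → arm 0.15 m, τ = 343 × 0.15 = 51.45 N·m counterclockwise.
Sign: 19 × 9.8 = 186.2 N down at 2.1 m → arm 0.2 m, τ = 186.2 × 0.2 = 37.24 N·m clockwise.
Potted plant: 11 × 9.8 = 107.8 N down at 2.5 m → arm 0.6 m, τ = 107.8 × 0.6 = 64.68 N·m clockwise.
Toolbox: 11 × 9.8 = 107.8 N down at 1.2 m → arm 0.7 m, τ = 107.8 × 0.7 = 75.46 N·m counterclockwise.
Net moment of known loads = 24.99 N·m counterclockwise.
An unknown mass m at 3.2 m has arm 1.3 m; its moment is m·g·1.3 clockwise.
Στ = 0 ⇒ m × 9.8 × 1.3 = 24.99 ⇒ m = 24.99 / (9.8 × 1.3) = 1.96 kg.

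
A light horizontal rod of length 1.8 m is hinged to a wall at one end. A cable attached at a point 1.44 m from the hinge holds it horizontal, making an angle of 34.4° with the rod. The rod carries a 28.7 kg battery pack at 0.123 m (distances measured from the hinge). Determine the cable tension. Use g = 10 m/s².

Take moments about the hinge.
Battery pack: 28.7 × 10 = 287 N down at 0.123 m → arm 0.123 m, τ = 287 × 0.123 = 35.3 N·m clockwise.
Total clockwise load moment = 35.3 N·m.
The cable tension T acts at 1.44 m; only its component perpendicular to the rod, T sinθ, produces torque. sin 34.4° = 0.565.
Balancing moments: T × 1.44 × 0.565 = 35.3, giving T = 35.3 / 0.8136 = 43.4 N.

T ≈ 43.4 N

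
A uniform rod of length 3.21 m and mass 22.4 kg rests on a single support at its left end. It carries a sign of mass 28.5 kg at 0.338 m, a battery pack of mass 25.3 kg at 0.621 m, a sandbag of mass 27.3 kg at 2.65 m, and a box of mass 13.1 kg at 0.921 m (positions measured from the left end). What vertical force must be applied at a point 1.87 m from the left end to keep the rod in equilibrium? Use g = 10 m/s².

Take moments about the left end.
Beam weight: 22.4 × 10 = 224 N down at 1.605 m → arm 1.605 m, τ = 224 × 1.605 = 359.5 N·m clockwise.
Sign: 28.5 × 10 = 285 N down at 0.338 m → arm 0.338 m, τ = 285 × 0.338 = 96.33 N·m clockwise.
Battery pack: 25.3 × 10 = 253 N down at 0.621 m → arm 0.621 m, τ = 253 × 0.621 = 157.1 N·m clockwise.
Sandbag: 27.3 × 10 = 273 N down at 2.65 m → arm 2.65 m, τ = 273 × 2.65 = 723.4 N·m clockwise.
Box: 13.1 × 10 = 131 N down at 0.921 m → arm 0.921 m, τ = 131 × 0.921 = 120.7 N·m clockwise.
Net moment of the loads = 1457 N·m clockwise.
The upward force F acts at a point 1.87 m from the left end, arm 1.87 m, giving F × 1.87 counterclockwise.
Balancing moments: F × 1.87 = 1457, giving F = 1457 / 1.87 = 779 N.

F ≈ 779 N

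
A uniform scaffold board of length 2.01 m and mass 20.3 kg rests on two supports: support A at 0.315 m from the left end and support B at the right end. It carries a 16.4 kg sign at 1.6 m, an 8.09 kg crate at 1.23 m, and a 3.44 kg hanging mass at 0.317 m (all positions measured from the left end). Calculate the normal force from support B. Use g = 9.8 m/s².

About support A:
Beam weight: 20.3 × 9.8 = 198.9 N down at 1.005 m → arm 0.69 m, τ = 198.9 × 0.69 = 137.2 N·m clockwise.
Sign: 16.4 × 9.8 = 160.7 N down at 1.6 m → arm 1.285 m, τ = 160.7 × 1.285 = 206.5 N·m clockwise.
Crate: 8.09 × 9.8 = 79.28 N down at 1.23 m → arm 0.915 m, τ = 79.28 × 0.915 = 72.54 N·m clockwise.
Hanging mass: 3.44 × 9.8 = 33.71 N down at 0.317 m → arm 0.002 m, τ = 33.71 × 0.002 = 0.06742 N·m clockwise.
Net load moment about support A = 416.3 N·m clockwise.
Reaction R at support B is upward at 2.01 m, arm 1.695 m → moment R × 1.695 counterclockwise.
Balancing moments: R × 1.695 = 416.3, giving R = 246 N.

R_B ≈ 246 N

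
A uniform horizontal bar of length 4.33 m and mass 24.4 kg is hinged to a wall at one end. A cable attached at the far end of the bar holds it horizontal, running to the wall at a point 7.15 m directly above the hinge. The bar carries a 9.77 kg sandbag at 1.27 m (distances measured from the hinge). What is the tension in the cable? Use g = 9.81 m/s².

About the hinge:
Beam weight: 24.4 × 9.81 = 239.4 N down at 2.165 m → arm 2.165 m, τ = 239.4 × 2.165 = 518.3 N·m clockwise.
Sandbag: 9.77 × 9.81 = 95.84 N down at 1.27 m → arm 1.27 m, τ = 95.84 × 1.27 = 121.7 N·m clockwise.
Total clockwise load moment = 640 N·m.
The cable tension T acts at 4.33 m; only its component perpendicular to the bar, T sinθ, produces torque. sinθ = h/√(h²+d²) = 7.15/√(7.15²+4.33²) = 0.8554.
Balancing moments: T × 4.33 × 0.8554 = 640, giving T = 640 / 3.704 = 173 N.

T ≈ 173 N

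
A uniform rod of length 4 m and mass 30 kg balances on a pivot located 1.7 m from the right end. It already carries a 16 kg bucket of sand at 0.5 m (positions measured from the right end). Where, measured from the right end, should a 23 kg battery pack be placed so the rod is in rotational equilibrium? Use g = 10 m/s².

Take moments about the pivot (at 1.7 m from the right end).
Beam weight: 30 × 10 = 300 N down at 2 m → arm 0.3 m, τ = 300 × 0.3 = 90 N·m counterclockwise.
Bucket of sand: 16 × 10 = 160 N down at 0.5 m → arm 1.2 m, τ = 160 × 1.2 = 192 N·m clockwise.
Net moment of existing loads = 102 N·m clockwise.
The battery pack weighs 23 × 10 = 230 N and must supply an equal counterclockwise moment, so its lever arm about the pivot is 102 / 230 = 0.443 m.
That puts it at 1.7 + 0.443 = 2.14 m from the right end.

x ≈ 2.14 m from the right end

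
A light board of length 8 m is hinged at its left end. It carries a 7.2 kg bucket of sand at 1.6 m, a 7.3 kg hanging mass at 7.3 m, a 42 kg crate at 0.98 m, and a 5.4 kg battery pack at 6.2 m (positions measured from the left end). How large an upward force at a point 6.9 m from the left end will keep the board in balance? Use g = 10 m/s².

F ≈ 202 N

Taking torques about the left end:
Bucket of sand: 7.2 × 10 = 72 N down at 1.6 m → arm 1.6 m, τ = 72 × 1.6 = 115.2 N·m clockwise.
Hanging mass: 7.3 × 10 = 73 N down at 7.3 m → arm 7.3 m, τ = 73 × 7.3 = 532.9 N·m clockwise.
Crate: 42 × 10 = 420 N down at 0.98 m → arm 0.98 m, τ = 420 × 0.98 = 411.6 N·m clockwise.
Battery pack: 5.4 × 10 = 54 N down at 6.2 m → arm 6.2 m, τ = 54 × 6.2 = 334.8 N·m clockwise.
Net moment of the loads = 1394 N·m clockwise.
The upward force F acts at a point 6.9 m from the left end, arm 6.9 m, giving F × 6.9 counterclockwise.
Στ = 0 ⇒ F × 6.9 = 1394 ⇒ F = 1394 / 6.9 = 202 N.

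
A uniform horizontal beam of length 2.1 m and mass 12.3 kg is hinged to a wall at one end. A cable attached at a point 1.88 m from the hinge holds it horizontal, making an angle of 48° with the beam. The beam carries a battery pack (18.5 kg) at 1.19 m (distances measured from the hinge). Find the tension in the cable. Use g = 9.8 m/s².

T ≈ 245 N

Taking torques about the hinge:
Beam weight: 12.3 × 9.8 = 120.5 N down at 1.05 m → arm 1.05 m, τ = 120.5 × 1.05 = 126.5 N·m clockwise.
Battery pack: 18.5 × 9.8 = 181.3 N down at 1.19 m → arm 1.19 m, τ = 181.3 × 1.19 = 215.7 N·m clockwise.
Total clockwise load moment = 342.2 N·m.
The cable tension T acts at 1.88 m; only its component perpendicular to the beam, T sinθ, produces torque. sin 48° = 0.7431.
Στ = 0 ⇒ T × 1.88 × 0.7431 = 342.2 ⇒ T = 342.2 / 1.397 = 245 N.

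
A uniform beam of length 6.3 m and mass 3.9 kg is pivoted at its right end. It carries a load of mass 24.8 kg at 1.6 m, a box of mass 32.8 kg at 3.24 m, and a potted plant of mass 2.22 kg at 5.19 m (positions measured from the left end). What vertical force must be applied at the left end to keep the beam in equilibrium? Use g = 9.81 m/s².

F ≈ 361 N

About the right end:
Beam weight: 3.9 × 9.81 = 38.26 N down at 3.15 m → arm 3.15 m, τ = 38.26 × 3.15 = 120.5 N·m counterclockwise.
Load: 24.8 × 9.81 = 243.3 N down at 1.6 m → arm 4.7 m, τ = 243.3 × 4.7 = 1144 N·m counterclockwise.
Box: 32.8 × 9.81 = 321.8 N down at 3.24 m → arm 3.06 m, τ = 321.8 × 3.06 = 984.7 N·m counterclockwise.
Potted plant: 2.22 × 9.81 = 21.78 N down at 5.19 m → arm 1.11 m, τ = 21.78 × 1.11 = 24.18 N·m counterclockwise.
Net moment of the loads = 2273 N·m counterclockwise.
The upward force F acts at the left end, arm 6.3 m, giving F × 6.3 clockwise.
Balancing moments: F × 6.3 = 2273, giving F = 2273 / 6.3 = 361 N.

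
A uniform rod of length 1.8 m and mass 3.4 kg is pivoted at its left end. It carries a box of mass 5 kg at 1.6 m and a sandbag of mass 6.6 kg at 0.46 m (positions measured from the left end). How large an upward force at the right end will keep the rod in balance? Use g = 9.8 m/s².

F ≈ 76.7 N

Sum moments about the left end (the unknown pivot reaction has zero arm there).
Beam weight: 3.4 × 9.8 = 33.32 N down at 0.9 m → arm 0.9 m, τ = 33.32 × 0.9 = 29.99 N·m clockwise.
Box: 5 × 9.8 = 49 N down at 1.6 m → arm 1.6 m, τ = 49 × 1.6 = 78.4 N·m clockwise.
Sandbag: 6.6 × 9.8 = 64.68 N down at 0.46 m → arm 0.46 m, τ = 64.68 × 0.46 = 29.75 N·m clockwise.
Net moment of the loads = 138.1 N·m clockwise.
The upward force F acts at the right end, arm 1.8 m, giving F × 1.8 counterclockwise.
Στ = 0 ⇒ F × 1.8 = 138.1 ⇒ F = 138.1 / 1.8 = 76.7 N.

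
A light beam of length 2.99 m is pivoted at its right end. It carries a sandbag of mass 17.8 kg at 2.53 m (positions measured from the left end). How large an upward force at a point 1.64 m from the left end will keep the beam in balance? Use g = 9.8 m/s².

Choose the right end as the axis so the unknown pivot reaction has zero arm there.
Sandbag: 17.8 × 9.8 = 174.4 N down at 2.53 m → arm 0.46 m, τ = 174.4 × 0.46 = 80.22 N·m counterclockwise.
Net moment of the loads = 80.22 N·m counterclockwise.
The upward force F acts at a point 1.64 m from the left end, arm 1.35 m, giving F × 1.35 clockwise.
For rotational equilibrium, F × 1.35 = 80.22, so F = 80.22 / 1.35 = 59.4 N.

F ≈ 59.4 N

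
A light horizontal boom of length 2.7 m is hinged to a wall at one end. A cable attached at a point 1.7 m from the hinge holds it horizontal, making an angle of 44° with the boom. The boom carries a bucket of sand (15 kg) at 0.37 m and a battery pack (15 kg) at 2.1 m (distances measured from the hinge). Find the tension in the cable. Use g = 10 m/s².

Sum moments about the hinge (the unknown hinge reaction has zero arm there).
Bucket of sand: 15 × 10 = 150 N down at 0.37 m → arm 0.37 m, τ = 150 × 0.37 = 55.5 N·m clockwise.
Battery pack: 15 × 10 = 150 N down at 2.1 m → arm 2.1 m, τ = 150 × 2.1 = 315 N·m clockwise.
Total clockwise load moment = 370.5 N·m.
The cable tension T acts at 1.7 m; only its component perpendicular to the boom, T sinθ, produces torque. sin 44° = 0.6947.
Στ = 0 ⇒ T × 1.7 × 0.6947 = 370.5 ⇒ T = 370.5 / 1.181 = 314 N.

T ≈ 314 N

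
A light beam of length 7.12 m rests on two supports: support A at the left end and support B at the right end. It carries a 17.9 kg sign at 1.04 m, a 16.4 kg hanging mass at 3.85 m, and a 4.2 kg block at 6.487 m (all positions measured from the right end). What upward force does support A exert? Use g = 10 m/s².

R_A ≈ 153 N

Take moments about support B.
Sign: 17.9 × 10 = 179 N down at 1.04 m → arm 1.04 m, τ = 179 × 1.04 = 186.2 N·m counterclockwise.
Hanging mass: 16.4 × 10 = 164 N down at 3.85 m → arm 3.85 m, τ = 164 × 3.85 = 631.4 N·m counterclockwise.
Block: 4.2 × 10 = 42 N down at 6.487 m → arm 6.487 m, τ = 42 × 6.487 = 272.5 N·m counterclockwise.
Net load moment about support B = 1090 N·m counterclockwise.
Reaction R at support A is upward at 7.12 m, arm 7.12 m → moment R × 7.12 clockwise.
Balancing moments: R × 7.12 = 1090, giving R = 153 N.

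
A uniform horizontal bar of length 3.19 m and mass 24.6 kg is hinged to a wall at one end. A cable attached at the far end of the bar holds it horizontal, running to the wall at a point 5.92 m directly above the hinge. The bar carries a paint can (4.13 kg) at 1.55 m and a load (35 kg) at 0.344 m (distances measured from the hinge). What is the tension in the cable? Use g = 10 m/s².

About the hinge:
Beam weight: 24.6 × 10 = 246 N down at 1.595 m → arm 1.595 m, τ = 246 × 1.595 = 392.4 N·m clockwise.
Paint can: 4.13 × 10 = 41.3 N down at 1.55 m → arm 1.55 m, τ = 41.3 × 1.55 = 64.02 N·m clockwise.
Load: 35 × 10 = 350 N down at 0.344 m → arm 0.344 m, τ = 350 × 0.344 = 120.4 N·m clockwise.
Total clockwise load moment = 576.8 N·m.
The cable tension T acts at 3.19 m; only its component perpendicular to the bar, T sinθ, produces torque. sinθ = h/√(h²+d²) = 5.92/√(5.92²+3.19²) = 0.8803.
Setting net torque to zero: T × 3.19 × 0.8803 = 576.8 → T = 576.8 / 2.808 = 205 N.

T ≈ 205 N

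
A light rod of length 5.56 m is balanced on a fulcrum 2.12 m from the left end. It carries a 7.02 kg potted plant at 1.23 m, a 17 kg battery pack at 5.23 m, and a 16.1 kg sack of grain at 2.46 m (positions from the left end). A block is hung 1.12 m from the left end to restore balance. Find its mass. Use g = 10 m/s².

m ≈ 52.1 kg

About the fulcrum (at 2.12 m from the left end):
Potted plant: 7.02 × 10 = 70.2 N down at 1.23 m → arm 0.89 m, τ = 70.2 × 0.89 = 62.48 N·m counterclockwise.
Battery pack: 17 × 10 = 170 N down at 5.23 m → arm 3.11 m, τ = 170 × 3.11 = 528.7 N·m clockwise.
Sack of grain: 16.1 × 10 = 161 N down at 2.46 m → arm 0.34 m, τ = 161 × 0.34 = 54.74 N·m clockwise.
Net moment of known loads = 521 N·m clockwise.
An unknown mass m at 1.12 m has arm 1 m; its moment is m·g·1 counterclockwise.
Balancing moments: m × 10 × 1 = 521, giving m = 521 / (10 × 1) = 52.1 kg.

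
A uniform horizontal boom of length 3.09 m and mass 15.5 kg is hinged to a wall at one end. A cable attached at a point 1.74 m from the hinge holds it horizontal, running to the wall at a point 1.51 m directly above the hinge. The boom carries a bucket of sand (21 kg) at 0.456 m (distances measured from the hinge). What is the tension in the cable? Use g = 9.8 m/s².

About the hinge:
Beam weight: 15.5 × 9.8 = 151.9 N down at 1.545 m → arm 1.545 m, τ = 151.9 × 1.545 = 234.7 N·m clockwise.
Bucket of sand: 21 × 9.8 = 205.8 N down at 0.456 m → arm 0.456 m, τ = 205.8 × 0.456 = 93.84 N·m clockwise.
Total clockwise load moment = 328.5 N·m.
The cable tension T acts at 1.74 m; only its component perpendicular to the boom, T sinθ, produces torque. sinθ = h/√(h²+d²) = 1.51/√(1.51²+1.74²) = 0.6554.
Setting net torque to zero: T × 1.74 × 0.6554 = 328.5 → T = 328.5 / 1.14 = 288 N.

T ≈ 288 N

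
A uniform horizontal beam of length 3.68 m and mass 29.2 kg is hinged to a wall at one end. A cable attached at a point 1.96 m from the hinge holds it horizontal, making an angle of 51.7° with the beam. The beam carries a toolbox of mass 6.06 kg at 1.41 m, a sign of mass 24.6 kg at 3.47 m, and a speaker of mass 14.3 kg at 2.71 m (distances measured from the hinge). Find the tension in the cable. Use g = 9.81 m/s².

T ≈ 1190 N

Choose the hinge as the axis so the unknown hinge reaction has zero arm there.
Beam weight: 29.2 × 9.81 = 286.5 N down at 1.84 m → arm 1.84 m, τ = 286.5 × 1.84 = 527.2 N·m clockwise.
Toolbox: 6.06 × 9.81 = 59.45 N down at 1.41 m → arm 1.41 m, τ = 59.45 × 1.41 = 83.82 N·m clockwise.
Sign: 24.6 × 9.81 = 241.3 N down at 3.47 m → arm 3.47 m, τ = 241.3 × 3.47 = 837.3 N·m clockwise.
Speaker: 14.3 × 9.81 = 140.3 N down at 2.71 m → arm 2.71 m, τ = 140.3 × 2.71 = 380.2 N·m clockwise.
Total clockwise load moment = 1829 N·m.
The cable tension T acts at 1.96 m; only its component perpendicular to the beam, T sinθ, produces torque. sin 51.7° = 0.7848.
Balancing moments: T × 1.96 × 0.7848 = 1829, giving T = 1829 / 1.538 = 1190 N.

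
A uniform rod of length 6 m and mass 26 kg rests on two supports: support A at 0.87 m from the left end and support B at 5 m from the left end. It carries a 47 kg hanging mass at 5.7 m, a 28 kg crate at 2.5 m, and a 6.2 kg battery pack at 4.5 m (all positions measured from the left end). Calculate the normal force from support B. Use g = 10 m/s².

About support A:
Beam weight: 26 × 10 = 260 N down at 3 m → arm 2.13 m, τ = 260 × 2.13 = 553.8 N·m clockwise.
Hanging mass: 47 × 10 = 470 N down at 5.7 m → arm 4.83 m, τ = 470 × 4.83 = 2270 N·m clockwise.
Crate: 28 × 10 = 280 N down at 2.5 m → arm 1.63 m, τ = 280 × 1.63 = 456.4 N·m clockwise.
Battery pack: 6.2 × 10 = 62 N down at 4.5 m → arm 3.63 m, τ = 62 × 3.63 = 225.1 N·m clockwise.
Net load moment about support A = 3505 N·m clockwise.
Reaction R at support B is upward at 5 m, arm 4.13 m → moment R × 4.13 counterclockwise.
For rotational equilibrium, R × 4.13 = 3505, so R = 849 N.

R_B ≈ 849 N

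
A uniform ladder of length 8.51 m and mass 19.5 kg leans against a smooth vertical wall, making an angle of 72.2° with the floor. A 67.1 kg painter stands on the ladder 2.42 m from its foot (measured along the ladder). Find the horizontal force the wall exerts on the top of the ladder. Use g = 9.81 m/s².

N_wall ≈ 90.8 N

Taking torques about the foot of the ladder:
Ladder weight 19.5×9.81 = 191.3 N acts at 4.255 m along the ladder; its horizontal arm is 4.255·cos72.2° = 1.301 m → τ = 248.9 N·m clockwise.
Painter: 67.1×9.81 = 658.3 N at 2.42 m → arm 0.7398 m → τ = 487 N·m clockwise.
Wall normal N acts horizontally at the top; its moment arm is the height L sinθ = 8.51·sin72.2° = 8.103 m, counterclockwise.
Setting net torque to zero: N × 8.103 = 735.9 → N = 90.8 N.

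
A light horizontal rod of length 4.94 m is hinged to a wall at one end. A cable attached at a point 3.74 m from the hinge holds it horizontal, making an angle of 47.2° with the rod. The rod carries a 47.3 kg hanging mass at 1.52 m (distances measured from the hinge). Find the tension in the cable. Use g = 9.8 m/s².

T ≈ 257 N

About the hinge:
Hanging mass: 47.3 × 9.8 = 463.5 N down at 1.52 m → arm 1.52 m, τ = 463.5 × 1.52 = 704.5 N·m clockwise.
Total clockwise load moment = 704.5 N·m.
The cable tension T acts at 3.74 m; only its component perpendicular to the rod, T sinθ, produces torque. sin 47.2° = 0.7337.
Balancing moments: T × 3.74 × 0.7337 = 704.5, giving T = 704.5 / 2.744 = 257 N.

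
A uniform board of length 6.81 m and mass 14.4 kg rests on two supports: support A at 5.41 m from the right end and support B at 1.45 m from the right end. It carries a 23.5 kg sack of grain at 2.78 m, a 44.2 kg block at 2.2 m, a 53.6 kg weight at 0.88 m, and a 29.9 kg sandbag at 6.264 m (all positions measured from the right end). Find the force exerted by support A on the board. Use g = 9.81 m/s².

About support B:
Beam weight: 14.4 × 9.81 = 141.3 N down at 3.405 m → arm 1.955 m, τ = 141.3 × 1.955 = 276.2 N·m counterclockwise.
Sack of grain: 23.5 × 9.81 = 230.5 N down at 2.78 m → arm 1.33 m, τ = 230.5 × 1.33 = 306.6 N·m counterclockwise.
Block: 44.2 × 9.81 = 433.6 N down at 2.2 m → arm 0.75 m, τ = 433.6 × 0.75 = 325.2 N·m counterclockwise.
Weight: 53.6 × 9.81 = 525.8 N down at 0.88 m → arm 0.57 m, τ = 525.8 × 0.57 = 299.7 N·m clockwise.
Sandbag: 29.9 × 9.81 = 293.3 N down at 6.264 m → arm 4.814 m, τ = 293.3 × 4.814 = 1412 N·m counterclockwise.
Net load moment about support B = 2020 N·m counterclockwise.
Reaction R at support A is upward at 5.41 m, arm 3.96 m → moment R × 3.96 clockwise.
For rotational equilibrium, R × 3.96 = 2020, so R = 510 N.

R_A ≈ 510 N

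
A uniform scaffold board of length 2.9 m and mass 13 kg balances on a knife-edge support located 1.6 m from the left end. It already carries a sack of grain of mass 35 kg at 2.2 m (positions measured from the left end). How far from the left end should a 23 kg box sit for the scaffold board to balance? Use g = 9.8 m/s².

x ≈ 0.772 m from the left end

Sum moments about the knife-edge support (at 1.6 m from the left end) (the support reaction has zero arm there).
Beam weight: 13 × 9.8 = 127.4 N down at 1.45 m → arm 0.15 m, τ = 127.4 × 0.15 = 19.11 N·m counterclockwise.
Sack of grain: 35 × 9.8 = 343 N down at 2.2 m → arm 0.6 m, τ = 343 × 0.6 = 205.8 N·m clockwise.
Net moment of existing loads = 186.7 N·m clockwise.
The box weighs 23 × 9.8 = 225.4 N and must supply an equal counterclockwise moment, so its lever arm about the knife-edge support is 186.7 / 225.4 = 0.828 m.
That puts it at 1.6 − 0.828 = 0.772 m from the left end.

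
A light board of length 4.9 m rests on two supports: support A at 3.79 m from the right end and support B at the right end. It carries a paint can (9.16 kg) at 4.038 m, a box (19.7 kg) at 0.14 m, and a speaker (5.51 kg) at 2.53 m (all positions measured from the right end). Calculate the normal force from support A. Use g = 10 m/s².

About support B:
Paint can: 9.16 × 10 = 91.6 N down at 4.038 m → arm 4.038 m, τ = 91.6 × 4.038 = 369.9 N·m counterclockwise.
Box: 19.7 × 10 = 197 N down at 0.14 m → arm 0.14 m, τ = 197 × 0.14 = 27.58 N·m counterclockwise.
Speaker: 5.51 × 10 = 55.1 N down at 2.53 m → arm 2.53 m, τ = 55.1 × 2.53 = 139.4 N·m counterclockwise.
Net load moment about support B = 536.9 N·m counterclockwise.
Reaction R at support A is upward at 3.79 m, arm 3.79 m → moment R × 3.79 clockwise.
Στ = 0 ⇒ R × 3.79 = 536.9 ⇒ R = 142 N.

R_A ≈ 142 N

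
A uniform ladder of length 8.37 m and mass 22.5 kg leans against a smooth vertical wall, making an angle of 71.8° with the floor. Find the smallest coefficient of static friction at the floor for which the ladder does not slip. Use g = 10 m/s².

Sum moments about the foot of the ladder (the floor normal and friction both act there and drop out).
Ladder weight 22.5×10 = 225 N acts at 4.185 m along the ladder; its horizontal arm is 4.185·cos71.8° = 1.307 m → τ = 294.1 N·m clockwise.
Wall normal N acts horizontally at the top; its moment arm is the height L sinθ = 8.37·sin71.8° = 7.951 m, counterclockwise.
Στ = 0 ⇒ N × 7.951 = 294.1 ⇒ N = 36.99 N.
ΣFx = 0 ⇒ f = N_wall = 36.99 N. ΣFy = 0 ⇒ N_floor = 225 N.
μ_min = f / N_floor = 36.99 / 225 = 0.164.

μ_min ≈ 0.164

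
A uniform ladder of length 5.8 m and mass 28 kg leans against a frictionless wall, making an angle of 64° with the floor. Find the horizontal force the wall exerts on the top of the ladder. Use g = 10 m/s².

Sum moments about the foot of the ladder (the floor normal and friction both act there and drop out).
Ladder weight 28×10 = 280 N acts at 2.9 m along the ladder; its horizontal arm is 2.9·cos64° = 1.271 m → τ = 355.9 N·m clockwise.
Wall normal N acts horizontally at the top; its moment arm is the height L sinθ = 5.8·sin64° = 5.213 m, counterclockwise.
Balancing moments: N × 5.213 = 355.9, giving N = 68.3 N.

N_wall ≈ 68.3 N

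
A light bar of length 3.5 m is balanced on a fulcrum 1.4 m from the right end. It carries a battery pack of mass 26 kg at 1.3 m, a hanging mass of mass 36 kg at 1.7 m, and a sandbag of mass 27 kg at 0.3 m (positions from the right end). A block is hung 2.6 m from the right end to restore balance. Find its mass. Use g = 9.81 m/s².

Take moments about the fulcrum (at 1.4 m from the right end).
Battery pack: 26 × 9.81 = 255.1 N down at 1.3 m → arm 0.1 m, τ = 255.1 × 0.1 = 25.51 N·m clockwise.
Hanging mass: 36 × 9.81 = 353.2 N down at 1.7 m → arm 0.3 m, τ = 353.2 × 0.3 = 106 N·m counterclockwise.
Sandbag: 27 × 9.81 = 264.9 N down at 0.3 m → arm 1.1 m, τ = 264.9 × 1.1 = 291.4 N·m clockwise.
Net moment of known loads = 210.9 N·m clockwise.
An unknown mass m at 2.6 m has arm 1.2 m; its moment is m·g·1.2 counterclockwise.
For rotational equilibrium, m × 9.81 × 1.2 = 210.9, so m = 210.9 / (9.81 × 1.2) = 17.9 kg.

m ≈ 17.9 kg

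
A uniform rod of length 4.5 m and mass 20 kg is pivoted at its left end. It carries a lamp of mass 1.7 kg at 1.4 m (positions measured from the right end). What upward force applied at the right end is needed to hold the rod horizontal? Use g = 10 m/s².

F ≈ 112 N

Sum moments about the left end (the unknown pivot reaction has zero arm there).
Beam weight: 20 × 10 = 200 N down at 2.25 m → arm 2.25 m, τ = 200 × 2.25 = 450 N·m clockwise.
Lamp: 1.7 × 10 = 17 N down at 1.4 m → arm 3.1 m, τ = 17 × 3.1 = 52.7 N·m clockwise.
Net moment of the loads = 502.7 N·m clockwise.
The upward force F acts at the right end, arm 4.5 m, giving F × 4.5 counterclockwise.
Balancing moments: F × 4.5 = 502.7, giving F = 502.7 / 4.5 = 112 N.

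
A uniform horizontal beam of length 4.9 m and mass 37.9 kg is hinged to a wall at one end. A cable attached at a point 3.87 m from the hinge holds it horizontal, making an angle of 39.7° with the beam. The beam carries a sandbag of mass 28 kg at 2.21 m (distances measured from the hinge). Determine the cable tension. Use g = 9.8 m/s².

T ≈ 613 N

Sum moments about the hinge (the unknown hinge reaction has zero arm there).
Beam weight: 37.9 × 9.8 = 371.4 N down at 2.45 m → arm 2.45 m, τ = 371.4 × 2.45 = 909.9 N·m clockwise.
Sandbag: 28 × 9.8 = 274.4 N down at 2.21 m → arm 2.21 m, τ = 274.4 × 2.21 = 606.4 N·m clockwise.
Total clockwise load moment = 1516 N·m.
The cable tension T acts at 3.87 m; only its component perpendicular to the beam, T sinθ, produces torque. sin 39.7° = 0.6388.
For rotational equilibrium, T × 3.87 × 0.6388 = 1516, so T = 1516 / 2.472 = 613 N.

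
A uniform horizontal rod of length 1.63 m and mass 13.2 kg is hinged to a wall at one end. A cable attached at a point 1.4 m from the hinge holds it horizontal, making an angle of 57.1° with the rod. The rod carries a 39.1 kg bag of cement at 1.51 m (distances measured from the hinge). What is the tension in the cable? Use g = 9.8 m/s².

About the hinge:
Beam weight: 13.2 × 9.8 = 129.4 N down at 0.815 m → arm 0.815 m, τ = 129.4 × 0.815 = 105.5 N·m clockwise.
Bag of cement: 39.1 × 9.8 = 383.2 N down at 1.51 m → arm 1.51 m, τ = 383.2 × 1.51 = 578.6 N·m clockwise.
Total clockwise load moment = 684.1 N·m.
The cable tension T acts at 1.4 m; only its component perpendicular to the rod, T sinθ, produces torque. sin 57.1° = 0.8396.
For rotational equilibrium, T × 1.4 × 0.8396 = 684.1, so T = 684.1 / 1.175 = 582 N.

T ≈ 582 N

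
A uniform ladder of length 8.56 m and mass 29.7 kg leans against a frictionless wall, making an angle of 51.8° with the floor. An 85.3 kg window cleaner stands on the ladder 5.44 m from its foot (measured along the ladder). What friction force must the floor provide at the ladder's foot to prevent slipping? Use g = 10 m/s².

f ≈ 543 N

Take moments about the foot of the ladder.
Ladder weight 29.7×10 = 297 N acts at 4.28 m along the ladder; its horizontal arm is 4.28·cos51.8° = 2.647 m → τ = 786.2 N·m clockwise.
Window cleaner: 85.3×10 = 853 N at 5.44 m → arm 3.364 m → τ = 2869 N·m clockwise.
Wall normal N acts horizontally at the top; its moment arm is the height L sinθ = 8.56·sin51.8° = 6.727 m, counterclockwise.
Balancing moments: N × 6.727 = 3655, giving N = 543 N.
ΣFx = 0: friction at the foot balances the wall's push, so f = N_wall = 543 N.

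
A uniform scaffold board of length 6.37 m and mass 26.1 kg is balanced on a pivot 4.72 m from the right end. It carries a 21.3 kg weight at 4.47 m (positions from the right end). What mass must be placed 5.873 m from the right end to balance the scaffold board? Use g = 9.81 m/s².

Sum moments about the pivot (at 4.72 m from the right end) (the support reaction has zero arm there).
Beam weight: 26.1 × 9.81 = 256 N down at 3.185 m → arm 1.535 m, τ = 256 × 1.535 = 393 N·m clockwise.
Weight: 21.3 × 9.81 = 209 N down at 4.47 m → arm 0.25 m, τ = 209 × 0.25 = 52.25 N·m clockwise.
Net moment of known loads = 445.2 N·m clockwise.
An unknown mass m at 5.873 m has arm 1.153 m; its moment is m·g·1.153 counterclockwise.
Setting net torque to zero: m × 9.81 × 1.153 = 445.2 → m = 445.2 / (9.81 × 1.153) = 39.4 kg.

m ≈ 39.4 kg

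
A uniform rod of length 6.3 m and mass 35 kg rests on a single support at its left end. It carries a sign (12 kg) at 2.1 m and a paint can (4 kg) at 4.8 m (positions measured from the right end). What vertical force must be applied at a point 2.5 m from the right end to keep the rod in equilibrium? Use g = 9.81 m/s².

Taking torques about the left end:
Beam weight: 35 × 9.81 = 343.4 N down at 3.15 m → arm 3.15 m, τ = 343.4 × 3.15 = 1082 N·m clockwise.
Sign: 12 × 9.81 = 117.7 N down at 2.1 m → arm 4.2 m, τ = 117.7 × 4.2 = 494.3 N·m clockwise.
Paint can: 4 × 9.81 = 39.24 N down at 4.8 m → arm 1.5 m, τ = 39.24 × 1.5 = 58.86 N·m clockwise.
Net moment of the loads = 1635 N·m clockwise.
The upward force F acts at a point 2.5 m from the right end, arm 3.8 m, giving F × 3.8 counterclockwise.
Setting net torque to zero: F × 3.8 = 1635 → F = 1635 / 3.8 = 430 N.

F ≈ 430 N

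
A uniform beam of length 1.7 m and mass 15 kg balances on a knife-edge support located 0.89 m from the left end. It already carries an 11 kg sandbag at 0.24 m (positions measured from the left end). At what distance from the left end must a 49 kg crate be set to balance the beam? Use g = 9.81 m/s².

x ≈ 1.05 m from the left end

Take moments about the knife-edge support (at 0.89 m from the left end).
Beam weight: 15 × 9.81 = 147.2 N down at 0.85 m → arm 0.04 m, τ = 147.2 × 0.04 = 5.888 N·m counterclockwise.
Sandbag: 11 × 9.81 = 107.9 N down at 0.24 m → arm 0.65 m, τ = 107.9 × 0.65 = 70.14 N·m counterclockwise.
Net moment of existing loads = 76.03 N·m counterclockwise.
The crate weighs 49 × 9.81 = 480.7 N and must supply an equal clockwise moment, so its lever arm about the knife-edge support is 76.03 / 480.7 = 0.158 m.
That puts it at 0.89 + 0.158 = 1.05 m from the left end.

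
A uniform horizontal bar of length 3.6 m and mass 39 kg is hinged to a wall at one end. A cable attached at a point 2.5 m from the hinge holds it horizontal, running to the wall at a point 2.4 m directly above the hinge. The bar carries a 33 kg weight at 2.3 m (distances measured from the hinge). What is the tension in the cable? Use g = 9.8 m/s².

T ≈ 827 N

Sum moments about the hinge (the unknown hinge reaction has zero arm there).
Beam weight: 39 × 9.8 = 382.2 N down at 1.8 m → arm 1.8 m, τ = 382.2 × 1.8 = 688 N·m clockwise.
Weight: 33 × 9.8 = 323.4 N down at 2.3 m → arm 2.3 m, τ = 323.4 × 2.3 = 743.8 N·m clockwise.
Total clockwise load moment = 1432 N·m.
The cable tension T acts at 2.5 m; only its component perpendicular to the bar, T sinθ, produces torque. sinθ = h/√(h²+d²) = 2.4/√(2.4²+2.5²) = 0.6925.
Στ = 0 ⇒ T × 2.5 × 0.6925 = 1432 ⇒ T = 1432 / 1.731 = 827 N.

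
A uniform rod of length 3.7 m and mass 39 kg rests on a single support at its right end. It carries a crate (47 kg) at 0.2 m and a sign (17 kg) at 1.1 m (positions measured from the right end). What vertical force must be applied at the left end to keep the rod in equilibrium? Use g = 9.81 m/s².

F ≈ 266 N

About the right end:
Beam weight: 39 × 9.81 = 382.6 N down at 1.85 m → arm 1.85 m, τ = 382.6 × 1.85 = 707.8 N·m counterclockwise.
Crate: 47 × 9.81 = 461.1 N down at 0.2 m → arm 0.2 m, τ = 461.1 × 0.2 = 92.22 N·m counterclockwise.
Sign: 17 × 9.81 = 166.8 N down at 1.1 m → arm 1.1 m, τ = 166.8 × 1.1 = 183.5 N·m counterclockwise.
Net moment of the loads = 983.5 N·m counterclockwise.
The upward force F acts at the left end, arm 3.7 m, giving F × 3.7 clockwise.
Setting net torque to zero: F × 3.7 = 983.5 → F = 983.5 / 3.7 = 266 N.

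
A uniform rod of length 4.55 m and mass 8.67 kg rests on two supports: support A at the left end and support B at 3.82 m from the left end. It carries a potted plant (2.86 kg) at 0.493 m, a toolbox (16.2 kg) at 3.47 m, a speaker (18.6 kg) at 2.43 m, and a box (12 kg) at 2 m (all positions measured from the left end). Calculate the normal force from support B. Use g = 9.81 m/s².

About support A:
Beam weight: 8.67 × 9.81 = 85.05 N down at 2.275 m → arm 2.275 m, τ = 85.05 × 2.275 = 193.5 N·m clockwise.
Potted plant: 2.86 × 9.81 = 28.06 N down at 0.493 m → arm 0.493 m, τ = 28.06 × 0.493 = 13.83 N·m clockwise.
Toolbox: 16.2 × 9.81 = 158.9 N down at 3.47 m → arm 3.47 m, τ = 158.9 × 3.47 = 551.4 N·m clockwise.
Speaker: 18.6 × 9.81 = 182.5 N down at 2.43 m → arm 2.43 m, τ = 182.5 × 2.43 = 443.5 N·m clockwise.
Box: 12 × 9.81 = 117.7 N down at 2 m → arm 2 m, τ = 117.7 × 2 = 235.4 N·m clockwise.
Net load moment about support A = 1438 N·m clockwise.
Reaction R at support B is upward at 3.82 m, arm 3.82 m → moment R × 3.82 counterclockwise.
Στ = 0 ⇒ R × 3.82 = 1438 ⇒ R = 376 N.

R_B ≈ 376 N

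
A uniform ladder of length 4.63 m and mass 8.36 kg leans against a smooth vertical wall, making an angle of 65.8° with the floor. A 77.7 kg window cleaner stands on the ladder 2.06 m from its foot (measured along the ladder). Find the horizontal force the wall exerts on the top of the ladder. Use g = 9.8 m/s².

Sum moments about the foot of the ladder (the floor normal and friction both act there and drop out).
Ladder weight 8.36×9.8 = 81.93 N acts at 2.315 m along the ladder; its horizontal arm is 2.315·cos65.8° = 0.949 m → τ = 77.75 N·m clockwise.
Window cleaner: 77.7×9.8 = 761.5 N at 2.06 m → arm 0.8444 m → τ = 643 N·m clockwise.
Wall normal N acts horizontally at the top; its moment arm is the height L sinθ = 4.63·sin65.8° = 4.223 m, counterclockwise.
For rotational equilibrium, N × 4.223 = 720.8, so N = 171 N.

N_wall ≈ 171 N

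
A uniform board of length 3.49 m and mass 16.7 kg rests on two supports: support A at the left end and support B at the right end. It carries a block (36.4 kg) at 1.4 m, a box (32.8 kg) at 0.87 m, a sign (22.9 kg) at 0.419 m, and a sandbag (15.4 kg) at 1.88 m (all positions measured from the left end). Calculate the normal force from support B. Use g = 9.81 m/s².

R_B ≈ 414 N

Choose support A as the axis so its reaction then has zero moment arm.
Beam weight: 16.7 × 9.81 = 163.8 N down at 1.745 m → arm 1.745 m, τ = 163.8 × 1.745 = 285.8 N·m clockwise.
Block: 36.4 × 9.81 = 357.1 N down at 1.4 m → arm 1.4 m, τ = 357.1 × 1.4 = 499.9 N·m clockwise.
Box: 32.8 × 9.81 = 321.8 N down at 0.87 m → arm 0.87 m, τ = 321.8 × 0.87 = 280 N·m clockwise.
Sign: 22.9 × 9.81 = 224.6 N down at 0.419 m → arm 0.419 m, τ = 224.6 × 0.419 = 94.11 N·m clockwise.
Sandbag: 15.4 × 9.81 = 151.1 N down at 1.88 m → arm 1.88 m, τ = 151.1 × 1.88 = 284.1 N·m clockwise.
Net load moment about support A = 1444 N·m clockwise.
Reaction R at support B is upward at 3.49 m, arm 3.49 m → moment R × 3.49 counterclockwise.
Balancing moments: R × 3.49 = 1444, giving R = 414 N.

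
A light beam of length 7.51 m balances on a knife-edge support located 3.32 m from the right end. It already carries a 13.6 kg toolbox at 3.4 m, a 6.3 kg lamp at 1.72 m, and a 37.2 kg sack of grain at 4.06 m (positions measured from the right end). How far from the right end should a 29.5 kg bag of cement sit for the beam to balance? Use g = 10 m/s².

Choose the knife-edge support (at 3.32 m from the right end) as the axis so the support reaction has zero arm there.
Toolbox: 13.6 × 10 = 136 N down at 3.4 m → arm 0.08 m, τ = 136 × 0.08 = 10.88 N·m counterclockwise.
Lamp: 6.3 × 10 = 63 N down at 1.72 m → arm 1.6 m, τ = 63 × 1.6 = 100.8 N·m clockwise.
Sack of grain: 37.2 × 10 = 372 N down at 4.06 m → arm 0.74 m, τ = 372 × 0.74 = 275.3 N·m counterclockwise.
Net moment of existing loads = 185.4 N·m counterclockwise.
The bag of cement weighs 29.5 × 10 = 295 N and must supply an equal clockwise moment, so its lever arm about the knife-edge support is 185.4 / 295 = 0.628 m.
That puts it at 3.32 − 0.628 = 2.69 m from the right end.

x ≈ 2.69 m from the right end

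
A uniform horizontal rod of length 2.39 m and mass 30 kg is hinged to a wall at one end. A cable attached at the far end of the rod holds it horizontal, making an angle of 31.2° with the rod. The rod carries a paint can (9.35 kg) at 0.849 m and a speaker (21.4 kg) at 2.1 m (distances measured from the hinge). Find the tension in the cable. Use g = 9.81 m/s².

T ≈ 703 N

Take moments about the hinge.
Beam weight: 30 × 9.81 = 294.3 N down at 1.195 m → arm 1.195 m, τ = 294.3 × 1.195 = 351.7 N·m clockwise.
Paint can: 9.35 × 9.81 = 91.72 N down at 0.849 m → arm 0.849 m, τ = 91.72 × 0.849 = 77.87 N·m clockwise.
Speaker: 21.4 × 9.81 = 209.9 N down at 2.1 m → arm 2.1 m, τ = 209.9 × 2.1 = 440.8 N·m clockwise.
Total clockwise load moment = 870.4 N·m.
The cable tension T acts at 2.39 m; only its component perpendicular to the rod, T sinθ, produces torque. sin 31.2° = 0.518.
Στ = 0 ⇒ T × 2.39 × 0.518 = 870.4 ⇒ T = 870.4 / 1.238 = 703 N.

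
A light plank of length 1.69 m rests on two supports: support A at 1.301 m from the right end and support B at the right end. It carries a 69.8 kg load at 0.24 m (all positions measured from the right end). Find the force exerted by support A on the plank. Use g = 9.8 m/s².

R_A ≈ 126 N

About support B:
Load: 69.8 × 9.8 = 684 N down at 0.24 m → arm 0.24 m, τ = 684 × 0.24 = 164.2 N·m counterclockwise.
Net load moment about support B = 164.2 N·m counterclockwise.
Reaction R at support A is upward at 1.301 m, arm 1.301 m → moment R × 1.301 clockwise.
For rotational equilibrium, R × 1.301 = 164.2, so R = 126 N.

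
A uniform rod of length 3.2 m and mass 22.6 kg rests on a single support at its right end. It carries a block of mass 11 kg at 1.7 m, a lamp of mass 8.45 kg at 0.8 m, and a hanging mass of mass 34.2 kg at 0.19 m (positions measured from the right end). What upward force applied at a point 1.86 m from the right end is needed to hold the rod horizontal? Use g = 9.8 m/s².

Take moments about the right end.
Beam weight: 22.6 × 9.8 = 221.5 N down at 1.6 m → arm 1.6 m, τ = 221.5 × 1.6 = 354.4 N·m counterclockwise.
Block: 11 × 9.8 = 107.8 N down at 1.7 m → arm 1.7 m, τ = 107.8 × 1.7 = 183.3 N·m counterclockwise.
Lamp: 8.45 × 9.8 = 82.81 N down at 0.8 m → arm 0.8 m, τ = 82.81 × 0.8 = 66.25 N·m counterclockwise.
Hanging mass: 34.2 × 9.8 = 335.2 N down at 0.19 m → arm 0.19 m, τ = 335.2 × 0.19 = 63.69 N·m counterclockwise.
Net moment of the loads = 667.6 N·m counterclockwise.
The upward force F acts at a point 1.86 m from the right end, arm 1.86 m, giving F × 1.86 clockwise.
Balancing moments: F × 1.86 = 667.6, giving F = 667.6 / 1.86 = 359 N.

F ≈ 359 N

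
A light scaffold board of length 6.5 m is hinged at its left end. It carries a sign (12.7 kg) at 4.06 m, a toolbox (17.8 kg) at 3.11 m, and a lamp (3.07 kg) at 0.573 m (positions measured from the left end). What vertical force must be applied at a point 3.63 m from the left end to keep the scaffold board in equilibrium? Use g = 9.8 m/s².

Taking torques about the left end:
Sign: 12.7 × 9.8 = 124.5 N down at 4.06 m → arm 4.06 m, τ = 124.5 × 4.06 = 505.5 N·m clockwise.
Toolbox: 17.8 × 9.8 = 174.4 N down at 3.11 m → arm 3.11 m, τ = 174.4 × 3.11 = 542.4 N·m clockwise.
Lamp: 3.07 × 9.8 = 30.09 N down at 0.573 m → arm 0.573 m, τ = 30.09 × 0.573 = 17.24 N·m clockwise.
Net moment of the loads = 1065 N·m clockwise.
The upward force F acts at a point 3.63 m from the left end, arm 3.63 m, giving F × 3.63 counterclockwise.
Balancing moments: F × 3.63 = 1065, giving F = 1065 / 3.63 = 293 N.

F ≈ 293 N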